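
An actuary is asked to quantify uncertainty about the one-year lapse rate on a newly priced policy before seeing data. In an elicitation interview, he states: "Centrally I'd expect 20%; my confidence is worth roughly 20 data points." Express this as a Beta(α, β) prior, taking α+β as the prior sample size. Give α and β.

α = 4, β = 16

Under the effective-sample-size interpretation, Beta(α, β) has prior mean α/(α+β) and prior sample size α+β.
So α+β = 20 and α/(α+β) = 0.2, giving α = 0.2·20 = 4 and β = 20 − 4 = 16.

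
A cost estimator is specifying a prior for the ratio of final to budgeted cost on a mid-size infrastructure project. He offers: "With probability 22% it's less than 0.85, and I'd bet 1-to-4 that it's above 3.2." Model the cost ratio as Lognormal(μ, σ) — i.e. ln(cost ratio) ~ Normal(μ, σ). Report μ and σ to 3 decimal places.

If T ~ Lognormal(μ,σ) then ln T ~ Normal(μ,σ), so the p-quantile of ln T is μ + z_p·σ.
ln(0.85) = -0.1625 and ln(3.2) = 1.163; z_{0.22} = -0.7722, z_{0.8} = 0.8416.
σ = (1.163 − -0.1625)/(0.8416 − (-0.7722)) = 0.821.
μ = -0.1625 − (-0.7722)·0.821 = 0.472.

μ ≈ 0.472, σ ≈ 0.821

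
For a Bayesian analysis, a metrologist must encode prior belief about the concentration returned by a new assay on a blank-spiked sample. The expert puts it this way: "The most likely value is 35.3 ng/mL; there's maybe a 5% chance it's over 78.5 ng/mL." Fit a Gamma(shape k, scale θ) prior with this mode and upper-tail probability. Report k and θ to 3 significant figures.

k ≈ 5.3, θ ≈ 8.2

Gamma(k,θ) with k>1 has mode (k−1)θ, so θ = 35.3/(k−1).
Need P(X < 78.5) = 0.95 with θ tied to k this way. Start at k = 2, θ = 35.3: P(X<78.5) ≈ 0.651.
Too low — raise k to concentrate. Iterating converges to k ≈ 5.3.
Then θ = 35.3/(5.3−1) ≈ 8.2.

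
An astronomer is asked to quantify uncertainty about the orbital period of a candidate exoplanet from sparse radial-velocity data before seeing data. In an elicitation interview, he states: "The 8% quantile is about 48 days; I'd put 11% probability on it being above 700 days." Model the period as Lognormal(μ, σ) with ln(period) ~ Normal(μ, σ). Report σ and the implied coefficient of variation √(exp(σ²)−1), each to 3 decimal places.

If T ~ Lognormal(μ,σ) then ln T ~ Normal(μ,σ), so the p-quantile of ln T is μ + z_p·σ.
ln(48) = 3.871 and ln(700) = 6.551; z_{0.08} = -1.405, z_{0.89} = 1.227.
σ = (6.551 − 3.871)/(1.227 − (-1.405)) = 1.018.
μ = 3.871 − (-1.405)·1.018 = 5.302.
CV = √(exp(σ²)−1) = √(exp(1.0370)−1) = 1.349.

σ ≈ 1.018, CV ≈ 1.349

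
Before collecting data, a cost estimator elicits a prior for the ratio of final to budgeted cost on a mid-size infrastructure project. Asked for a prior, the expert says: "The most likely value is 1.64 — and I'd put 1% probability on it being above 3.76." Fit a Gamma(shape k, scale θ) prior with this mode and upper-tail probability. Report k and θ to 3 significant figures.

k ≈ 7.94, θ ≈ 0.236

Gamma(k,θ) with k>1 has mode (k−1)θ, so θ = 1.64/(k−1).
Need P(X < 3.76) = 0.99 with θ tied to k this way. Start at k = 2, θ = 1.64: P(X<3.76) ≈ 0.667.
Too low — raise k to concentrate. Iterating converges to k ≈ 7.94.
Then θ = 1.64/(7.94−1) ≈ 0.236.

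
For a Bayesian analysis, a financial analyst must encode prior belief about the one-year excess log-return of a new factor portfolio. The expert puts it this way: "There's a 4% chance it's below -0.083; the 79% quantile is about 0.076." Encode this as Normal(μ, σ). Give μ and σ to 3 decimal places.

The p-quantile of Normal(μ,σ) is μ + z_p·σ, with z_{0.04} = -1.751 and z_{0.79} = 0.8064.
Eliminate σ: μ = (z₂·x₁ − z₁·x₂)/(z₂ − z₁) = (0.8064·-0.083 − (-1.751)·0.076)/2.557 = 0.026.
Then σ = (x₂ − x₁)/(z₂ − z₁) = (0.076 − -0.083)/2.557 = 0.062.

μ = 0.026, σ = 0.062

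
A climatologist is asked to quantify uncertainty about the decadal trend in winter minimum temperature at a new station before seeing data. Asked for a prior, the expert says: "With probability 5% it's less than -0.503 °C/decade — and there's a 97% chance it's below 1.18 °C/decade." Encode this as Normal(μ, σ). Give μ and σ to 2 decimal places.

For Normal(μ,σ), the p-quantile is μ + z_p·σ. Here z_{0.05} = -1.645, z_{0.97} = 1.881.
So -0.503 = μ − 1.645σ and 1.18 = μ + 1.881σ.
Subtracting: σ = (1.18 − -0.503)/(1.881 − (-1.645)) = 0.48.
Then μ = -0.503 − (-1.645)·0.48 = 0.28.

μ = 0.28, σ = 0.48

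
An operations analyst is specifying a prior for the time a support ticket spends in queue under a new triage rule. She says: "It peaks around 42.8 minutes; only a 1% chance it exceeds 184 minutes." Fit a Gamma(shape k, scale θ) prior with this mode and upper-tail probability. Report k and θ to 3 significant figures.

Gamma(k,θ) with k>1 has mode (k−1)θ, so θ = 42.8/(k−1).
Need P(X < 184) = 0.99 with θ tied to k this way. Start at k = 2, θ = 42.8: P(X<184) ≈ 0.928.
Too low — raise k to concentrate. Iterating converges to k ≈ 2.93.
Then θ = 42.8/(2.93−1) ≈ 22.2.

k ≈ 2.93, θ ≈ 22.2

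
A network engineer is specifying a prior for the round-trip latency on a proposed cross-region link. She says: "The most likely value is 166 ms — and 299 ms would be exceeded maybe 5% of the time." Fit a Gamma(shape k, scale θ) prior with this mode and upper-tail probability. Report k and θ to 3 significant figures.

Gamma(k,θ) with k>1 has mode (k−1)θ, so θ = 166/(k−1).
Need P(X < 299) = 0.95 with θ tied to k this way. Start at k = 2, θ = 166: P(X<299) ≈ 0.538.
Too low — raise k to concentrate. Iterating converges to k ≈ 9.05.
Then θ = 166/(9.05−1) ≈ 20.6.

k ≈ 9.05, θ ≈ 20.6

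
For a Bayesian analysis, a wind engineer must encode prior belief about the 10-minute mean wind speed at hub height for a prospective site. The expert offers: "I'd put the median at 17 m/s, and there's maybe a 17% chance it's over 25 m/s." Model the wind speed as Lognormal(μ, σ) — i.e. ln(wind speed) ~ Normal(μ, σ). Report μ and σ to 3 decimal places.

If T ~ Lognormal(μ,σ) then ln T ~ Normal(μ,σ), so the p-quantile of ln T is μ + z_p·σ.
ln(17) = 2.833 and ln(25) = 3.219; z_{0.5} = 0, z_{0.83} = 0.9542.
σ = (3.219 − 2.833)/(0.9542 − (0)) = 0.404.
μ = 2.833 − (0)·0.404 = 2.833.

μ ≈ 2.833, σ ≈ 0.404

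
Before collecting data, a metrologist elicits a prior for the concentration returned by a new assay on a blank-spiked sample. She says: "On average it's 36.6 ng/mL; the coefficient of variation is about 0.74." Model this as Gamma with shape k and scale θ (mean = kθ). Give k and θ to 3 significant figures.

For Gamma(k, scale θ): mean = kθ, variance = kθ², so CV = 1/√k.
CV = 0.74, hence k = 1/CV² = 1.83.
Then θ = mean/k = 36.6/1.83 = 20.

k ≈ 1.83, θ ≈ 20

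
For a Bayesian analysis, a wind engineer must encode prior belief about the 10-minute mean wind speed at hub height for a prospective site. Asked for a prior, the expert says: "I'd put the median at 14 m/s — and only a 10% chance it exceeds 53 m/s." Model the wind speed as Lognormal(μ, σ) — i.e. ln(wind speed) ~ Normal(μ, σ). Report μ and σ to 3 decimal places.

If T ~ Lognormal(μ,σ) then ln T ~ Normal(μ,σ), so the p-quantile of ln T is μ + z_p·σ.
ln(14) = 2.639 and ln(53) = 3.97; z_{0.5} = 0, z_{0.9} = 1.282.
σ = (3.97 − 2.639)/(1.282 − (0)) = 1.039.
μ = 2.639 − (0)·1.039 = 2.639.

μ ≈ 2.639, σ ≈ 1.039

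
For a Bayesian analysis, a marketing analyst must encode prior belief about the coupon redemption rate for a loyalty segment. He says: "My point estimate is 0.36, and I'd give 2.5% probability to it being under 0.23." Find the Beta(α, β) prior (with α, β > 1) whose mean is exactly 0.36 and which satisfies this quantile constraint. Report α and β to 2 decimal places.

With mean 0.36 fixed, write α = 0.36s, β = 0.64s where s = α+β.
Need P(θ < 0.23) = 0.025 under Beta(0.36s, 0.64s). Normal approximation: (q−m)/√(m(1−m)/s) ≈ z_{0.025} = -1.96, so s ≈ 0.36·0.64·(-1.96)²/(0.23−0.36)² = 52.4.
At s = 52.4: P(θ<0.23) ≈ 0.019. Adjusting to match 0.025 gives s ≈ 46.55.
So α = 0.36·46.55 ≈ 16.76, β = 0.64·46.55 ≈ 29.79.

α ≈ 16.76, β ≈ 29.79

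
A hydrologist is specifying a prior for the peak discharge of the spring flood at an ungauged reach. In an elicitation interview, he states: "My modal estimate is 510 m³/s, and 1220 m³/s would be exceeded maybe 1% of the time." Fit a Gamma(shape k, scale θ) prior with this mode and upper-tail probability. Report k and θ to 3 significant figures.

Gamma(k,θ) with k>1 has mode (k−1)θ, so θ = 510/(k−1).
Need P(X < 1220) = 0.99 with θ tied to k this way. Start at k = 2, θ = 510: P(X<1220) ≈ 0.690.
Too low — raise k to concentrate. Iterating converges to k ≈ 7.23.
Then θ = 510/(7.23−1) ≈ 81.9.

k ≈ 7.23, θ ≈ 81.9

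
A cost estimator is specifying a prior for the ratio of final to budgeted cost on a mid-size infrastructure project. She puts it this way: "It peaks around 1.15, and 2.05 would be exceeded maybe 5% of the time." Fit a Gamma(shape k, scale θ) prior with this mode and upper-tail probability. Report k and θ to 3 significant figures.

k ≈ 9.34, θ ≈ 0.138

Gamma(k,θ) with k>1 has mode (k−1)θ, so θ = 1.15/(k−1).
Need P(X < 2.05) = 0.95 with θ tied to k this way. Start at k = 2, θ = 1.15: P(X<2.05) ≈ 0.532.
Too low — raise k to concentrate. Iterating converges to k ≈ 9.34.
Then θ = 1.15/(9.34−1) ≈ 0.138.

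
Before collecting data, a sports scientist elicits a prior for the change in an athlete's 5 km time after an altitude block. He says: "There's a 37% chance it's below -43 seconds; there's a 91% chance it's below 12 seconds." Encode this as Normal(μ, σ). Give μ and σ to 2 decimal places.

The p-quantile of Normal(μ,σ) is μ + z_p·σ, with z_{0.37} = -0.3319 and z_{0.91} = 1.341.
Eliminate σ: μ = (z₂·x₁ − z₁·x₂)/(z₂ − z₁) = (1.341·-43 − (-0.3319)·12)/1.673 = -32.09.
Then σ = (x₂ − x₁)/(z₂ − z₁) = (12 − -43)/1.673 = 32.88.

μ = -32.09, σ = 32.88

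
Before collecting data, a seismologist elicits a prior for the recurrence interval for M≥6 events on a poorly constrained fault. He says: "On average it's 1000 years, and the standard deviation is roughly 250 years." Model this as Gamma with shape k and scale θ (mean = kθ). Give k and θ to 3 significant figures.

For Gamma(k, scale θ): mean = kθ, variance = kθ², so CV = 1/√k.
CV = SD/mean = 250/1000 = 0.25, hence k = 1/CV² = 16.
Then θ = mean/k = 1000/16 = 62.5.

k ≈ 16, θ ≈ 62.5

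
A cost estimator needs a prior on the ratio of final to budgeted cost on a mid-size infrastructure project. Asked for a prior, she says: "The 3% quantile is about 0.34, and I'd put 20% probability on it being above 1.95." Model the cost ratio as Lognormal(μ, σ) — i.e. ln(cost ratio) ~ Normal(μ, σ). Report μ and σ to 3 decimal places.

If T ~ Lognormal(μ,σ) then ln T ~ Normal(μ,σ), so the p-quantile of ln T is μ + z_p·σ.
ln(0.34) = -1.079 and ln(1.95) = 0.6678; z_{0.03} = -1.881, z_{0.8} = 0.8416.
σ = (0.6678 − -1.079)/(0.8416 − (-1.881)) = 0.642.
μ = -1.079 − (-1.881)·0.642 = 0.128.

μ ≈ 0.128, σ ≈ 0.642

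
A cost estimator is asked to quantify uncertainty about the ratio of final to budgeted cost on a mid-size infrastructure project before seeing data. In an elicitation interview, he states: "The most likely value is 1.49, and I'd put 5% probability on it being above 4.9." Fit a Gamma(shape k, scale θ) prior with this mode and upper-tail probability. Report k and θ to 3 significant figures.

Gamma(k,θ) with k>1 has mode (k−1)θ, so θ = 1.49/(k−1).
Need P(X < 4.9) = 0.95 with θ tied to k this way. Start at k = 2, θ = 1.49: P(X<4.9) ≈ 0.840.
Too low — raise k to concentrate. Iterating converges to k ≈ 2.84.
Then θ = 1.49/(2.84−1) ≈ 0.809.

k ≈ 2.84, θ ≈ 0.809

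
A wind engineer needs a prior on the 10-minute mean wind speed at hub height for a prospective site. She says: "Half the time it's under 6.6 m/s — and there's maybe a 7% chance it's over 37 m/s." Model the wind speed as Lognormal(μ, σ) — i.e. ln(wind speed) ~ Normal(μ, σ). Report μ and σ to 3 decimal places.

If T ~ Lognormal(μ,σ) then ln T ~ Normal(μ,σ), so the p-quantile of ln T is μ + z_p·σ.
ln(6.6) = 1.887 and ln(37) = 3.611; z_{0.5} = 0, z_{0.93} = 1.476.
σ = (3.611 − 1.887)/(1.476 − (0)) = 1.168.
μ = 1.887 − (0)·1.168 = 1.887.

μ ≈ 1.887, σ ≈ 1.168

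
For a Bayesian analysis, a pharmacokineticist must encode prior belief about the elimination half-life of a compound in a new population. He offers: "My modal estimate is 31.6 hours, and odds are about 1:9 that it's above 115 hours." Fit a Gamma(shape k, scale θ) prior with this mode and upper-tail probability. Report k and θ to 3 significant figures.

k ≈ 2.12, θ ≈ 28.3

Gamma(k,θ) with k>1 has mode (k−1)θ, so θ = 31.6/(k−1).
Need P(X < 115) = 0.9 with θ tied to k this way. Start at k = 2, θ = 31.6: P(X<115) ≈ 0.878.
Too low — raise k to concentrate. Iterating converges to k ≈ 2.12.
Then θ = 31.6/(2.12−1) ≈ 28.3.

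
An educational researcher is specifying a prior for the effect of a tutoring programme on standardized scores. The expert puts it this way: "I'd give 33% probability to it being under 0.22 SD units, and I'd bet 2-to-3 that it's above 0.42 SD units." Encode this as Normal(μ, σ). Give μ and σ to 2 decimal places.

The p-quantile of Normal(μ,σ) is μ + z_p·σ, with z_{0.33} = -0.4399 and z_{0.6} = 0.2533.
Eliminate σ: μ = (z₂·x₁ − z₁·x₂)/(z₂ − z₁) = (0.2533·0.22 − (-0.4399)·0.42)/0.6933 = 0.35.
Then σ = (x₂ − x₁)/(z₂ − z₁) = (0.42 − 0.22)/0.6933 = 0.29.

μ = 0.35, σ = 0.29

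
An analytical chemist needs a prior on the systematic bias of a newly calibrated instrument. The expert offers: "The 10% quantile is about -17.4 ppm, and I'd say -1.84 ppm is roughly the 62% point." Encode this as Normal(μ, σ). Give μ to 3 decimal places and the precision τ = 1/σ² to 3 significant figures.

The p-quantile of Normal(μ,σ) is μ + z_p·σ, with z_{0.1} = -1.282 and z_{0.62} = 0.3055.
Eliminate σ: μ = (z₂·x₁ − z₁·x₂)/(z₂ − z₁) = (0.3055·-17.4 − (-1.282)·-1.84)/1.587 = -4.835.
Then σ = (x₂ − x₁)/(z₂ − z₁) = (-1.84 − -17.4)/1.587 = 9.804.
Precision τ = 1/σ² = 1/9.804² = 0.0104.

μ = -4.835, τ = 0.0104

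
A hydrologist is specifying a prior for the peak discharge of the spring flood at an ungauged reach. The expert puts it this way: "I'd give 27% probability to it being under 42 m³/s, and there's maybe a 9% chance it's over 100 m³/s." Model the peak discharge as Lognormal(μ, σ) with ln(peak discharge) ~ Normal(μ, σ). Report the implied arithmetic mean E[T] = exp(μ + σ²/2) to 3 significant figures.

E[T] ≈ 60.8 m³/s

If T ~ Lognormal(μ,σ) then ln T ~ Normal(μ,σ), so the p-quantile of ln T is μ + z_p·σ.
ln(42) = 3.738 and ln(100) = 4.605; z_{0.27} = -0.6128, z_{0.91} = 1.341.
σ = (4.605 − 3.738)/(1.341 − (-0.6128)) = 0.444.
μ = 3.738 − (-0.6128)·0.444 = 4.010.
E[T] = exp(μ + σ²/2) = exp(4.010 + 0.0986) = 60.8 m³/s.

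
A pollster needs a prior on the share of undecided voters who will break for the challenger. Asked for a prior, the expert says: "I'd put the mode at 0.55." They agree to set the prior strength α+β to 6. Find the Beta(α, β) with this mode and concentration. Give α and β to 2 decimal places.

For α,β > 1 the Beta mode is (α−1)/(α+β−2). With α+β = 6, the mode is (α−1)/4.
Set (α−1)/4 = 0.55 → α = 1 + 0.55·4 = 3.20.
β = 6 − α = 2.80.

α = 3.20, β = 2.80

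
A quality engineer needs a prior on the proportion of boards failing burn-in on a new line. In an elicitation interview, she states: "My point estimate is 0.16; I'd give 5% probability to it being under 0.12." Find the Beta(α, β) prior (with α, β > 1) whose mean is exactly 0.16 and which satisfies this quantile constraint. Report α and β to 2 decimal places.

α ≈ 32.90, β ≈ 172.71

With mean 0.16 fixed, write α = 0.16s, β = 0.84s where s = α+β.
Need P(θ < 0.12) = 0.05 under Beta(0.16s, 0.84s). Normal approximation: (q−m)/√(m(1−m)/s) ≈ z_{0.05} = -1.64, so s ≈ 0.16·0.84·(-1.64)²/(0.12−0.16)² = 227.3.
At s = 227.3: P(θ<0.12) ≈ 0.041. Adjusting to match 0.05 gives s ≈ 205.60.
So α = 0.16·205.60 ≈ 32.90, β = 0.84·205.60 ≈ 172.71.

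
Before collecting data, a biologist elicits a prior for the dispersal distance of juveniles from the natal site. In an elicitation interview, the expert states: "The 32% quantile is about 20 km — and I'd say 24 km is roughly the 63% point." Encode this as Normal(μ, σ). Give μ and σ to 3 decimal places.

μ = 22.340, σ = 5.003

For Normal(μ,σ), the p-quantile is μ + z_p·σ. Here z_{0.32} = -0.4677, z_{0.63} = 0.3319.
So 20 = μ − 0.4677σ and 24 = μ + 0.3319σ.
Subtracting: σ = (24 − 20)/(0.3319 − (-0.4677)) = 5.003.
Then μ = 20 − (-0.4677)·5.003 = 22.340.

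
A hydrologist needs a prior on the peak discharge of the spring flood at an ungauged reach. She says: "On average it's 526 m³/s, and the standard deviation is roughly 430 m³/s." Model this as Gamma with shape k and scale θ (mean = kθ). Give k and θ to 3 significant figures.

k ≈ 1.5, θ ≈ 352

For Gamma(k, scale θ): mean = kθ, variance = kθ², so CV = 1/√k.
CV = SD/mean = 430/526 = 0.8175, hence k = 1/CV² = 1.5.
Then θ = mean/k = 526/1.5 = 352.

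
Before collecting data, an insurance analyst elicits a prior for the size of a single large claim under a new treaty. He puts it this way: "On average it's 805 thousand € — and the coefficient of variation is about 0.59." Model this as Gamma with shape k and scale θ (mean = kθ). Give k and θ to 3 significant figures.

For Gamma(k, scale θ): mean = kθ, variance = kθ², so CV = 1/√k.
CV = 0.59, hence k = 1/CV² = 2.87.
Then θ = mean/k = 805/2.87 = 280.

k ≈ 2.87, θ ≈ 280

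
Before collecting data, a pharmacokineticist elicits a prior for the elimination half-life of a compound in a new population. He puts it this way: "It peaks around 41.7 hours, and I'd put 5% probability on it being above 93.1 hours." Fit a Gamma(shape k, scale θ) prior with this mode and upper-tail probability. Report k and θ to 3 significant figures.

Gamma(k,θ) with k>1 has mode (k−1)θ, so θ = 41.7/(k−1).
Need P(X < 93.1) = 0.95 with θ tied to k this way. Start at k = 2, θ = 41.7: P(X<93.1) ≈ 0.653.
Too low — raise k to concentrate. Iterating converges to k ≈ 5.26.
Then θ = 41.7/(5.26−1) ≈ 9.79.

k ≈ 5.26, θ ≈ 9.79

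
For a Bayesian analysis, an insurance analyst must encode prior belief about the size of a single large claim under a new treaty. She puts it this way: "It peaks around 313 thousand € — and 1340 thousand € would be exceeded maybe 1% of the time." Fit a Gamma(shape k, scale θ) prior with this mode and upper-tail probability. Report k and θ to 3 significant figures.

k ≈ 2.94, θ ≈ 161

Gamma(k,θ) with k>1 has mode (k−1)θ, so θ = 313/(k−1).
Need P(X < 1340) = 0.99 with θ tied to k this way. Start at k = 2, θ = 313: P(X<1340) ≈ 0.927.
Too low — raise k to concentrate. Iterating converges to k ≈ 2.94.
Then θ = 313/(2.94−1) ≈ 161.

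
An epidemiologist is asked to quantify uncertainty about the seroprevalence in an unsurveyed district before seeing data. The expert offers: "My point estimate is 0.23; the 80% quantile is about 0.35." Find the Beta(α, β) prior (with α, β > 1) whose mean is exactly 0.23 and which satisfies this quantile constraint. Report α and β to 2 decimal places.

α ≈ 1.71, β ≈ 5.72

With mean 0.23 fixed, write α = 0.23s, β = 0.77s where s = α+β.
Need P(θ < 0.35) = 0.8 under Beta(0.23s, 0.77s). Normal approximation: (q−m)/√(m(1−m)/s) ≈ z_{0.8} = 0.842, so s ≈ 0.23·0.77·(0.842)²/(0.35−0.23)² = 8.7.
At s = 8.7: P(θ<0.35) ≈ 0.813. Adjusting to match 0.8 gives s ≈ 7.42.
So α = 0.23·7.42 ≈ 1.71, β = 0.77·7.42 ≈ 5.72.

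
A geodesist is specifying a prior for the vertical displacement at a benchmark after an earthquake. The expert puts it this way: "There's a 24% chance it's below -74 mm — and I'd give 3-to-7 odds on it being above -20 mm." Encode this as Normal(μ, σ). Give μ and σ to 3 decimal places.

μ = -43.009, σ = 43.877

For Normal(μ,σ), the p-quantile is μ + z_p·σ. Here z_{0.24} = -0.7063, z_{0.7} = 0.5244.
So -74 = μ − 0.7063σ and -20 = μ + 0.5244σ.
Subtracting: σ = (-20 − -74)/(0.5244 − (-0.7063)) = 43.877.
Then μ = -74 − (-0.7063)·43.877 = -43.009.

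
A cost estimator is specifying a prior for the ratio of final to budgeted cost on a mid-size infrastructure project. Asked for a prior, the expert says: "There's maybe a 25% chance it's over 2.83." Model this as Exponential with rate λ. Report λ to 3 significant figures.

P(T > 2.83) = e^(−λ·2.83) = 0.25, so λ = −ln(0.25)/2.83 = 0.49.

λ ≈ 0.49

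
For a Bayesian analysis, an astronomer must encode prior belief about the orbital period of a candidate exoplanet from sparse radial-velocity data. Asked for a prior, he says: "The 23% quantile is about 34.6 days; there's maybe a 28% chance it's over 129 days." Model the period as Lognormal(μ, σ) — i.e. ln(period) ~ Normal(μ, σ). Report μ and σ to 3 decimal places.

If T ~ Lognormal(μ,σ) then ln T ~ Normal(μ,σ), so the p-quantile of ln T is μ + z_p·σ.
ln(34.6) = 3.544 and ln(129) = 4.86; z_{0.23} = -0.7388, z_{0.72} = 0.5828.
σ = (4.86 − 3.544)/(0.5828 − (-0.7388)) = 0.996.
μ = 3.544 − (-0.7388)·0.996 = 4.279.

μ ≈ 4.279, σ ≈ 0.996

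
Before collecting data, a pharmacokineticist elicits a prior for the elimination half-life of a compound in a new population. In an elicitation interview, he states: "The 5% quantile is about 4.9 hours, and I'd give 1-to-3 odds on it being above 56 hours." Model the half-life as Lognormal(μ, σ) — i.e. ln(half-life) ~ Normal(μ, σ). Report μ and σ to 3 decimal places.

μ ≈ 3.317, σ ≈ 1.050

If T ~ Lognormal(μ,σ) then ln T ~ Normal(μ,σ), so the p-quantile of ln T is μ + z_p·σ.
ln(4.9) = 1.589 and ln(56) = 4.025; z_{0.05} = -1.645, z_{0.75} = 0.6745.
σ = (4.025 − 1.589)/(0.6745 − (-1.645)) = 1.050.
μ = 1.589 − (-1.645)·1.050 = 3.317.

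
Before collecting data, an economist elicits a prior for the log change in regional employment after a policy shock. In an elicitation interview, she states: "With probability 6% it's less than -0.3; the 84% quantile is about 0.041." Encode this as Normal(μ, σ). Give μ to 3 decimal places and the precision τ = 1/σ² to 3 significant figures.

The p-quantile of Normal(μ,σ) is μ + z_p·σ, with z_{0.06} = -1.555 and z_{0.84} = 0.9945.
Eliminate σ: μ = (z₂·x₁ − z₁·x₂)/(z₂ − z₁) = (0.9945·-0.3 − (-1.555)·0.041)/2.549 = -0.092.
Then σ = (x₂ − x₁)/(z₂ − z₁) = (0.041 − -0.3)/2.549 = 0.134.
Precision τ = 1/σ² = 1/0.1338² = 55.9.

μ = -0.092, τ = 55.9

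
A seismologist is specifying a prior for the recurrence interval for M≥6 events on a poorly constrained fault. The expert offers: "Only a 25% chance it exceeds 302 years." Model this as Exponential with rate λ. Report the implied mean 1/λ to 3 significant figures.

mean ≈ 218 years

P(T > 302.0) = e^(−λ·302.0) = 0.25, so λ = −ln(0.25)/302.0 = 0.00459.
Mean = 1/λ = 218 years.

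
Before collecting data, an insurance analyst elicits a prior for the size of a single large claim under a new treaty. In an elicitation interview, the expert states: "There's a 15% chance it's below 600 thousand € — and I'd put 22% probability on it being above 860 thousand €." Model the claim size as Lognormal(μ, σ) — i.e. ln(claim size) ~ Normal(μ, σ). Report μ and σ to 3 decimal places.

If T ~ Lognormal(μ,σ) then ln T ~ Normal(μ,σ), so the p-quantile of ln T is μ + z_p·σ.
ln(600) = 6.397 and ln(860) = 6.757; z_{0.15} = -1.036, z_{0.78} = 0.7722.
σ = (6.757 − 6.397)/(0.7722 − (-1.036)) = 0.199.
μ = 6.397 − (-1.036)·0.199 = 6.603.

μ ≈ 6.603, σ ≈ 0.199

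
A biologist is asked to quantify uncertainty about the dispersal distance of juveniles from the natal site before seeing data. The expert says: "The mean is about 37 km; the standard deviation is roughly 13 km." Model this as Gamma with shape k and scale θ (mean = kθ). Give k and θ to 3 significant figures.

For Gamma(k, scale θ): mean = kθ, variance = kθ², so CV = 1/√k.
CV = SD/mean = 13/37 = 0.3514, hence k = 1/CV² = 8.1.
Then θ = mean/k = 37/8.1 = 4.57.

k ≈ 8.1, θ ≈ 4.57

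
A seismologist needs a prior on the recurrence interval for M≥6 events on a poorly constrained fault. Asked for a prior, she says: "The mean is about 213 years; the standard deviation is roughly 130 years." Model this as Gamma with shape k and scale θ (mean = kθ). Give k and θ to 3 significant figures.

For Gamma(k, scale θ): mean = kθ, variance = kθ², so CV = 1/√k.
CV = SD/mean = 130/213 = 0.6103, hence k = 1/CV² = 2.68.
Then θ = mean/k = 213/2.68 = 79.3.

k ≈ 2.68, θ ≈ 79.3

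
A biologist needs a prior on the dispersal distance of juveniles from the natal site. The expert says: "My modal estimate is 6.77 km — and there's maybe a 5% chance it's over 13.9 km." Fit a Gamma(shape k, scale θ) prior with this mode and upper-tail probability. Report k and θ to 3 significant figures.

k ≈ 6.35, θ ≈ 1.27

Gamma(k,θ) with k>1 has mode (k−1)θ, so θ = 6.77/(k−1).
Need P(X < 13.9) = 0.95 with θ tied to k this way. Start at k = 2, θ = 6.77: P(X<13.9) ≈ 0.608.
Too low — raise k to concentrate. Iterating converges to k ≈ 6.35.
Then θ = 6.77/(6.35−1) ≈ 1.27.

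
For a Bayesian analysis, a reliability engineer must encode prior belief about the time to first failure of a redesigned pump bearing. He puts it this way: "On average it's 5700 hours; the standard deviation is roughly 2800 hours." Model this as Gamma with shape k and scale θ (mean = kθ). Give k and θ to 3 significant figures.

For Gamma(k, scale θ): mean = kθ, variance = kθ², so CV = 1/√k.
CV = SD/mean = 2800/5700 = 0.4912, hence k = 1/CV² = 4.14.
Then θ = mean/k = 5700/4.14 = 1380.

k ≈ 4.14, θ ≈ 1380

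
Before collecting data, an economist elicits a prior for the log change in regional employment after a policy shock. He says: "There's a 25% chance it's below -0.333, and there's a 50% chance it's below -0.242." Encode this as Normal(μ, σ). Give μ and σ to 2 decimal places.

μ = -0.24, σ = 0.13

The p-quantile of Normal(μ,σ) is μ + z_p·σ, with z_{0.25} = -0.6745 and z_{0.5} = 0.
Eliminate σ: μ = (z₂·x₁ − z₁·x₂)/(z₂ − z₁) = (0·-0.333 − (-0.6745)·-0.242)/0.6745 = -0.24.
Then σ = (x₂ − x₁)/(z₂ − z₁) = (-0.242 − -0.333)/0.6745 = 0.13.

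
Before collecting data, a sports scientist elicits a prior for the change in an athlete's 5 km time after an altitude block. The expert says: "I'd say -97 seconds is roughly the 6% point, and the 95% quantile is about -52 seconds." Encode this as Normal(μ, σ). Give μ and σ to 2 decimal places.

The p-quantile of Normal(μ,σ) is μ + z_p·σ, with z_{0.06} = -1.555 and z_{0.95} = 1.645.
Eliminate σ: μ = (z₂·x₁ − z₁·x₂)/(z₂ − z₁) = (1.645·-97 − (-1.555)·-52)/3.2 = -75.13.
Then σ = (x₂ − x₁)/(z₂ − z₁) = (-52 − -97)/3.2 = 14.06.

μ = -75.13, σ = 14.06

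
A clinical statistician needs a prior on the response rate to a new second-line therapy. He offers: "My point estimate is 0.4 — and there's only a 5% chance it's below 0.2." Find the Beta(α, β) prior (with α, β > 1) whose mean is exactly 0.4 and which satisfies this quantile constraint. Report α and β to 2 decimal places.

α ≈ 5.60, β ≈ 8.40

With mean 0.4 fixed, write α = 0.4s, β = 0.6s where s = α+β.
Need P(θ < 0.2) = 0.05 under Beta(0.4s, 0.6s). Normal approximation: (q−m)/√(m(1−m)/s) ≈ z_{0.05} = -1.64, so s ≈ 0.4·0.6·(-1.64)²/(0.2−0.4)² = 16.2.
At s = 16.2: P(θ<0.2) ≈ 0.037. Adjusting to match 0.05 gives s ≈ 13.99.
So α = 0.4·13.99 ≈ 5.60, β = 0.6·13.99 ≈ 8.40.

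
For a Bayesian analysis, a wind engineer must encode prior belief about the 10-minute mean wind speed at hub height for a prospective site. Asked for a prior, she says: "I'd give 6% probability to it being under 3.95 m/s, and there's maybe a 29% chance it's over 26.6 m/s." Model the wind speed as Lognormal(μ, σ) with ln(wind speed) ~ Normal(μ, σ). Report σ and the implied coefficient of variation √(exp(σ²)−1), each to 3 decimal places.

If T ~ Lognormal(μ,σ) then ln T ~ Normal(μ,σ), so the p-quantile of ln T is μ + z_p·σ.
ln(3.95) = 1.374 and ln(26.6) = 3.281; z_{0.06} = -1.555, z_{0.71} = 0.5534.
σ = (3.281 − 1.374)/(0.5534 − (-1.555)) = 0.905.
μ = 1.374 − (-1.555)·0.905 = 2.780.
CV = √(exp(σ²)−1) = √(exp(0.8184)−1) = 1.126.

σ ≈ 0.905, CV ≈ 1.126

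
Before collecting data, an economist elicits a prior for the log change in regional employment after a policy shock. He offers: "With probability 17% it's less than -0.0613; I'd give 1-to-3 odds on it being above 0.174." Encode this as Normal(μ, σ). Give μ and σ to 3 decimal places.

μ = 0.077, σ = 0.144

For Normal(μ,σ), the p-quantile is μ + z_p·σ. Here z_{0.17} = -0.9542, z_{0.75} = 0.6745.
So -0.0613 = μ − 0.9542σ and 0.174 = μ + 0.6745σ.
Subtracting: σ = (0.174 − -0.0613)/(0.6745 − (-0.9542)) = 0.144.
Then μ = -0.0613 − (-0.9542)·0.144 = 0.077.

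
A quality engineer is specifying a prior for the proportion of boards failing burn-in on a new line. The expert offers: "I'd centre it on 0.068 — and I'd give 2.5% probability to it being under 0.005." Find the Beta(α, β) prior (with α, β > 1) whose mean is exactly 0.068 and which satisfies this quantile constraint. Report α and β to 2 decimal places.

With mean 0.068 fixed, write α = 0.068s, β = 0.932s where s = α+β.
Need P(θ < 0.005) = 0.025 under Beta(0.068s, 0.932s). Normal approximation: (q−m)/√(m(1−m)/s) ≈ z_{0.025} = -1.96, so s ≈ 0.068·0.932·(-1.96)²/(0.005−0.068)² = 61.3.
At s = 61.3: P(θ<0.005) ≈ 0.000. Adjusting to match 0.025 gives s ≈ 21.70.
So α = 0.068·21.70 ≈ 1.48, β = 0.932·21.70 ≈ 20.22.

α ≈ 1.48, β ≈ 20.22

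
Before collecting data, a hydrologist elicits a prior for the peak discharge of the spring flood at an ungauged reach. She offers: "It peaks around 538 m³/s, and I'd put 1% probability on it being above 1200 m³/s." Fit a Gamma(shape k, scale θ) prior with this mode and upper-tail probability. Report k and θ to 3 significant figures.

k ≈ 8.47, θ ≈ 72

Gamma(k,θ) with k>1 has mode (k−1)θ, so θ = 538/(k−1).
Need P(X < 1200) = 0.99 with θ tied to k this way. Start at k = 2, θ = 538: P(X<1200) ≈ 0.653.
Too low — raise k to concentrate. Iterating converges to k ≈ 8.47.
Then θ = 538/(8.47−1) ≈ 72.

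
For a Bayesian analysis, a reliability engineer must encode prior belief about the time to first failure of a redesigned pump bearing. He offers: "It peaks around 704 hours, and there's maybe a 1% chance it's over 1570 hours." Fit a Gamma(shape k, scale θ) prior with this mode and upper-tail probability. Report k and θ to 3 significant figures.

Gamma(k,θ) with k>1 has mode (k−1)θ, so θ = 704/(k−1).
Need P(X < 1570) = 0.99 with θ tied to k this way. Start at k = 2, θ = 704: P(X<1570) ≈ 0.653.
Too low — raise k to concentrate. Iterating converges to k ≈ 8.47.
Then θ = 704/(8.47−1) ≈ 94.2.

k ≈ 8.47, θ ≈ 94.2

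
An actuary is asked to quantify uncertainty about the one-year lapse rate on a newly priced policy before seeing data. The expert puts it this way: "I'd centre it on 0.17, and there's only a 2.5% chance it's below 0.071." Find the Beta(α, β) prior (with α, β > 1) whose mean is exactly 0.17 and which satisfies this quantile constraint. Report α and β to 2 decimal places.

α ≈ 6.64, β ≈ 32.41

With mean 0.17 fixed, write α = 0.17s, β = 0.83s where s = α+β.
Need P(θ < 0.071) = 0.025 under Beta(0.17s, 0.83s). Normal approximation: (q−m)/√(m(1−m)/s) ≈ z_{0.025} = -1.96, so s ≈ 0.17·0.83·(-1.96)²/(0.071−0.17)² = 55.3.
At s = 55.3: P(θ<0.071) ≈ 0.009. Adjusting to match 0.025 gives s ≈ 39.05.
So α = 0.17·39.05 ≈ 6.64, β = 0.83·39.05 ≈ 32.41.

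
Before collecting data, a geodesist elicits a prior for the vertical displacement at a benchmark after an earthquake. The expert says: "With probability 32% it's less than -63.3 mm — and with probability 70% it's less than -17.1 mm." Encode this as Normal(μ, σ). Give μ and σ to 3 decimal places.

For Normal(μ,σ), the p-quantile is μ + z_p·σ. Here z_{0.32} = -0.4677, z_{0.7} = 0.5244.
So -63.3 = μ − 0.4677σ and -17.1 = μ + 0.5244σ.
Subtracting: σ = (-17.1 − -63.3)/(0.5244 − (-0.4677)) = 46.568.
Then μ = -63.3 − (-0.4677)·46.568 = -41.520.

μ = -41.520, σ = 46.568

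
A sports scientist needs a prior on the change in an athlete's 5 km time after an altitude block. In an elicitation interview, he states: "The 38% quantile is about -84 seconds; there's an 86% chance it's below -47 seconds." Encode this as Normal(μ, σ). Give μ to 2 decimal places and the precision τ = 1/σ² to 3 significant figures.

The p-quantile of Normal(μ,σ) is μ + z_p·σ, with z_{0.38} = -0.3055 and z_{0.86} = 1.08.
Eliminate σ: μ = (z₂·x₁ − z₁·x₂)/(z₂ − z₁) = (1.08·-84 − (-0.3055)·-47)/1.386 = -75.84.
Then σ = (x₂ − x₁)/(z₂ − z₁) = (-47 − -84)/1.386 = 26.70.
Precision τ = 1/σ² = 1/26.7² = 0.0014.

μ = -75.84, τ = 0.0014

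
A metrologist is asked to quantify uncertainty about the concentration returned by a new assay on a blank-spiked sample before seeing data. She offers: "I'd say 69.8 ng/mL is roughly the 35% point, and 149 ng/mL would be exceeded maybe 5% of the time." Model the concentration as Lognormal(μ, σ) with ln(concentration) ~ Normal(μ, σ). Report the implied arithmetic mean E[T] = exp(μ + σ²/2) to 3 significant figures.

If T ~ Lognormal(μ,σ) then ln T ~ Normal(μ,σ), so the p-quantile of ln T is μ + z_p·σ.
ln(69.8) = 4.246 and ln(149) = 5.004; z_{0.35} = -0.3853, z_{0.95} = 1.645.
σ = (5.004 − 4.246)/(1.645 − (-0.3853)) = 0.374.
μ = 4.246 − (-0.3853)·0.374 = 4.390.
E[T] = exp(μ + σ²/2) = exp(4.390 + 0.0698) = 86.4 ng/mL.

E[T] ≈ 86.4 ng/mL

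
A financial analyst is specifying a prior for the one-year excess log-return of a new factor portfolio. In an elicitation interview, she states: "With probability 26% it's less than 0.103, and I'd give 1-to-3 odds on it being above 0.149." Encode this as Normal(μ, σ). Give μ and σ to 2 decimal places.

μ = 0.13, σ = 0.03

The p-quantile of Normal(μ,σ) is μ + z_p·σ, with z_{0.26} = -0.6433 and z_{0.75} = 0.6745.
Eliminate σ: μ = (z₂·x₁ − z₁·x₂)/(z₂ − z₁) = (0.6745·0.103 − (-0.6433)·0.149)/1.318 = 0.13.
Then σ = (x₂ − x₁)/(z₂ − z₁) = (0.149 − 0.103)/1.318 = 0.03.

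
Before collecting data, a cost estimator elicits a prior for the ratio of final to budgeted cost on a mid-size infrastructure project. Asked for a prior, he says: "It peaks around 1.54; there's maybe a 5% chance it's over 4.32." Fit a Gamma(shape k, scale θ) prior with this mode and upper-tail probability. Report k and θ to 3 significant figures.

k ≈ 3.52, θ ≈ 0.612

Gamma(k,θ) with k>1 has mode (k−1)θ, so θ = 1.54/(k−1).
Need P(X < 4.32) = 0.95 with θ tied to k this way. Start at k = 2, θ = 1.54: P(X<4.32) ≈ 0.770.
Too low — raise k to concentrate. Iterating converges to k ≈ 3.52.
Then θ = 1.54/(3.52−1) ≈ 0.612.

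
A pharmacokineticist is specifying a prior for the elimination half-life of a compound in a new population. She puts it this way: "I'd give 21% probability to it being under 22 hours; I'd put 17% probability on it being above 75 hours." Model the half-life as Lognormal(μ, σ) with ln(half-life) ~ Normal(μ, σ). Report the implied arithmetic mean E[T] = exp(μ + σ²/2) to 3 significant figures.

If T ~ Lognormal(μ,σ) then ln T ~ Normal(μ,σ), so the p-quantile of ln T is μ + z_p·σ.
ln(22) = 3.091 and ln(75) = 4.317; z_{0.21} = -0.8064, z_{0.83} = 0.9542.
σ = (4.317 − 3.091)/(0.9542 − (-0.8064)) = 0.697.
μ = 3.091 − (-0.8064)·0.697 = 3.653.
E[T] = exp(μ + σ²/2) = exp(3.653 + 0.2426) = 49.2 hours.

E[T] ≈ 49.2 hours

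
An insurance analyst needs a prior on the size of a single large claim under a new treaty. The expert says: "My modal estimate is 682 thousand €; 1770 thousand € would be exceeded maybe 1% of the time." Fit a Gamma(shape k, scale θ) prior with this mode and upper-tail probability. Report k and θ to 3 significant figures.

k ≈ 6.12, θ ≈ 133

Gamma(k,θ) with k>1 has mode (k−1)θ, so θ = 682/(k−1).
Need P(X < 1770) = 0.99 with θ tied to k this way. Start at k = 2, θ = 682: P(X<1770) ≈ 0.732.
Too low — raise k to concentrate. Iterating converges to k ≈ 6.12.
Then θ = 682/(6.12−1) ≈ 133.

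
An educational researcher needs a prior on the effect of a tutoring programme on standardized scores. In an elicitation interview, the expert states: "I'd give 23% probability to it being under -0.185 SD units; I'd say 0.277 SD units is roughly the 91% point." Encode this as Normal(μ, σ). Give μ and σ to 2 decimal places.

μ = -0.02, σ = 0.22

The p-quantile of Normal(μ,σ) is μ + z_p·σ, with z_{0.23} = -0.7388 and z_{0.91} = 1.341.
Eliminate σ: μ = (z₂·x₁ − z₁·x₂)/(z₂ − z₁) = (1.341·-0.185 − (-0.7388)·0.277)/2.08 = -0.02.
Then σ = (x₂ − x₁)/(z₂ − z₁) = (0.277 − -0.185)/2.08 = 0.22.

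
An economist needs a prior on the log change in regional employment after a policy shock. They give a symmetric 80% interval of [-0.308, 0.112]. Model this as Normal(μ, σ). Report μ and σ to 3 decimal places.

A symmetric 80% interval runs μ ± z·σ with z = 1.282.
Half-width = 0.21, so σ = 0.21/1.282 = 0.164.
μ is the interval midpoint, -0.098.

μ = -0.098, σ = 0.164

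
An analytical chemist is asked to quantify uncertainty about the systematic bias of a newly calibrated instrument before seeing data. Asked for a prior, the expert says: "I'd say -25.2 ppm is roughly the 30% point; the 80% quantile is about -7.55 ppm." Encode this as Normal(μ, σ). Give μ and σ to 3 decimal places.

The p-quantile of Normal(μ,σ) is μ + z_p·σ, with z_{0.3} = -0.5244 and z_{0.8} = 0.8416.
Eliminate σ: μ = (z₂·x₁ − z₁·x₂)/(z₂ − z₁) = (0.8416·-25.2 − (-0.5244)·-7.55)/1.366 = -18.424.
Then σ = (x₂ − x₁)/(z₂ − z₁) = (-7.55 − -25.2)/1.366 = 12.921.

μ = -18.424, σ = 12.921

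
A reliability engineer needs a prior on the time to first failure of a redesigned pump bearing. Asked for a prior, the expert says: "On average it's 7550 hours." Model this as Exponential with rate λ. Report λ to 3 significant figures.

Exponential mean = 1/λ, so λ = 1/7550.0 = 0.000132.

λ ≈ 0.000132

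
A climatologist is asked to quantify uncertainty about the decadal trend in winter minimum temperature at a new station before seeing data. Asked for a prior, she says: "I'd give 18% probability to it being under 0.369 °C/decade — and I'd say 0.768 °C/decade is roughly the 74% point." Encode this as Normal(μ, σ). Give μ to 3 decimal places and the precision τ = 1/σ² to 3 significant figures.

μ = 0.603, τ = 15.3

For Normal(μ,σ), the p-quantile is μ + z_p·σ. Here z_{0.18} = -0.9154, z_{0.74} = 0.6433.
So 0.369 = μ − 0.9154σ and 0.768 = μ + 0.6433σ.
Subtracting: σ = (0.768 − 0.369)/(0.6433 − (-0.9154)) = 0.256.
Then μ = 0.369 − (-0.9154)·0.256 = 0.603.
Precision τ = 1/σ² = 1/0.256² = 15.3.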